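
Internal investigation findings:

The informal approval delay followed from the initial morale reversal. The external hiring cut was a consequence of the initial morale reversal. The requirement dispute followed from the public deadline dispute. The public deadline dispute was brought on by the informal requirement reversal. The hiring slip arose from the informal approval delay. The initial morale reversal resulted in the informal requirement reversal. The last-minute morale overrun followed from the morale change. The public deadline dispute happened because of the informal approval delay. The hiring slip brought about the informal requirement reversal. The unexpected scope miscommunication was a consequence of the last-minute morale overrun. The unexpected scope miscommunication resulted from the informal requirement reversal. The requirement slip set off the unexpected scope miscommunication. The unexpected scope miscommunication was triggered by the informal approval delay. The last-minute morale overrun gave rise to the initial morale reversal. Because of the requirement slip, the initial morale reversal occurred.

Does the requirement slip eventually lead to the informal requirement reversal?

Yes

There is a causal chain: the requirement slip → the initial morale reversal → the informal requirement reversal.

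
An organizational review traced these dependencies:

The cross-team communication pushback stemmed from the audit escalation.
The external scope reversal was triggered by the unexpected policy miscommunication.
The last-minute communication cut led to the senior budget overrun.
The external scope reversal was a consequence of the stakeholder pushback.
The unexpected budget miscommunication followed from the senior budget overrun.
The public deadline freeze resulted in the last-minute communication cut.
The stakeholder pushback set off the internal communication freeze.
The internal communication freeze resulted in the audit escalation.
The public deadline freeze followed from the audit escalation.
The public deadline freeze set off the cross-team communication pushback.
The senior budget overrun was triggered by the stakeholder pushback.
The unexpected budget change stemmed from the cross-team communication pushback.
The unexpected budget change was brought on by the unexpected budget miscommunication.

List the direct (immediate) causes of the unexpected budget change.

Upstream contributors include the stakeholder pushback, the internal communication freeze, the audit escalation, the public deadline freeze, the last-minute communication cut, the senior budget overrun, but only the cross-team communication pushback, the unexpected budget miscommunication feed directly into the unexpected budget change.

the cross-team communication pushback, the unexpected budget miscommunication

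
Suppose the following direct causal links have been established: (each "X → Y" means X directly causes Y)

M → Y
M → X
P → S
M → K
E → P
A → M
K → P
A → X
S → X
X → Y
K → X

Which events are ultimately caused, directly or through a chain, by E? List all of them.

Direct effects: P.
2 steps out: S.
3 steps out: X.
4 steps out: Y.
Not reachable from it: A, M, K.

P, S, X, Y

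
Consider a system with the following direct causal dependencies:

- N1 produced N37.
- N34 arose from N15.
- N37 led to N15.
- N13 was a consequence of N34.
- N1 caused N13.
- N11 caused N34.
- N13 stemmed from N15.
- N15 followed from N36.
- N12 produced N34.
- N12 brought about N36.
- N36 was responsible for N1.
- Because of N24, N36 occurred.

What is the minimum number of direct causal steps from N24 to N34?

3

Shortest chain: N24 → N36 → N15 → N34.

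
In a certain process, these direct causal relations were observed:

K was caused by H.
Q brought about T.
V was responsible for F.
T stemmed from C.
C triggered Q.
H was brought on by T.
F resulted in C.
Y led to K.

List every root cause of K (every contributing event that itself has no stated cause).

V, Y

Tracing upstream from K: K ← H ← T ← C ← F ← V.
A separate upstream branch: K ← Y.
Each of those chain origins has no stated cause.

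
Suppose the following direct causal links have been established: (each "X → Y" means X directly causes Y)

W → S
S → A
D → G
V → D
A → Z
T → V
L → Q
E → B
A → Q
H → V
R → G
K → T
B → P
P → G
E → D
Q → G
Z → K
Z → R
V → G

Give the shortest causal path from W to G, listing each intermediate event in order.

W → S → A → Q → G

W → S
S → A
A → Q
Q → G
Length: 4 steps.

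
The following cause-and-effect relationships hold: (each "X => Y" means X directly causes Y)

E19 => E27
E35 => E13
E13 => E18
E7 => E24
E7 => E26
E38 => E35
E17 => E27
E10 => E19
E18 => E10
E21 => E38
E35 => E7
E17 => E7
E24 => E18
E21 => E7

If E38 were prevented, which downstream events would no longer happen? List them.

Downstream of E38: E35, E7, E13, E24, E18, E26, E10, E19, E27.
Of those, still caused via another path: E7, E24, E18, E26, E10, E19, E27.
The remainder have no surviving cause.

E13, E35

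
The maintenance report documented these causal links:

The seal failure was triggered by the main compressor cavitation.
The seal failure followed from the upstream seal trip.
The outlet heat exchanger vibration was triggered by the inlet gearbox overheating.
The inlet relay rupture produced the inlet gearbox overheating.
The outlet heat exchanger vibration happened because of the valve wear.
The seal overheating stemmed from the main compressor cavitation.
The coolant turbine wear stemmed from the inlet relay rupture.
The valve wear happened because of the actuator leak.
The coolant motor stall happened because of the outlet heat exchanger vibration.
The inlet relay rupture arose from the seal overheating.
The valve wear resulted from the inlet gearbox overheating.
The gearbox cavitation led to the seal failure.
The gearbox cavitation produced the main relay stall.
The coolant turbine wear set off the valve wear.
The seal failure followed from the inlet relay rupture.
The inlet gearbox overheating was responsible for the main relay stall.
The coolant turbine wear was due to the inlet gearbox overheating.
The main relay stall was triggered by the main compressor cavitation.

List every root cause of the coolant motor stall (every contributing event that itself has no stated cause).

the actuator leak, the main compressor cavitation

Tracing upstream from the coolant motor stall: the coolant motor stall ← the outlet heat exchanger vibration ← the inlet gearbox overheating ← the inlet relay rupture ← the seal overheating ← the main compressor cavitation.
A separate upstream branch: the coolant motor stall ← the outlet heat exchanger vibration ← the valve wear ← the actuator leak.
Each of those chain origins has no stated cause.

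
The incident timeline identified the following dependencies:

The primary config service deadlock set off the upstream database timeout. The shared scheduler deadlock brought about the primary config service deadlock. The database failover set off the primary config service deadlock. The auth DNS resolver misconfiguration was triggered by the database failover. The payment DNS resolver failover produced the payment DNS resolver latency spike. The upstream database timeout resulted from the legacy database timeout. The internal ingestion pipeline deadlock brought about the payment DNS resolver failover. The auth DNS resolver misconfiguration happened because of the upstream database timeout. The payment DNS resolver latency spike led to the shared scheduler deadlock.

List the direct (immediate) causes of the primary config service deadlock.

Upstream contributors include the internal ingestion pipeline deadlock, the payment DNS resolver failover, the payment DNS resolver latency spike, but only the database failover, the shared scheduler deadlock feed directly into the primary config service deadlock.

the database failover, the shared scheduler deadlock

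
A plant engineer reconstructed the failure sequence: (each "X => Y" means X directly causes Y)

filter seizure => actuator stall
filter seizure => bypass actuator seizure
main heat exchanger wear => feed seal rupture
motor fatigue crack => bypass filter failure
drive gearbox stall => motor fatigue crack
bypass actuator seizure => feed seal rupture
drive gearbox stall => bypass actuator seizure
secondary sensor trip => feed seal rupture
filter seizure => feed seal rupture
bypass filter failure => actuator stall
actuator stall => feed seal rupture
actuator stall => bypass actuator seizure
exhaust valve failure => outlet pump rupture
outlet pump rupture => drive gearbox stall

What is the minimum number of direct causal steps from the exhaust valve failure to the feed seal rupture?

4

Shortest chain: the exhaust valve failure → the outlet pump rupture → the drive gearbox stall → the bypass actuator seizure → the feed seal rupture.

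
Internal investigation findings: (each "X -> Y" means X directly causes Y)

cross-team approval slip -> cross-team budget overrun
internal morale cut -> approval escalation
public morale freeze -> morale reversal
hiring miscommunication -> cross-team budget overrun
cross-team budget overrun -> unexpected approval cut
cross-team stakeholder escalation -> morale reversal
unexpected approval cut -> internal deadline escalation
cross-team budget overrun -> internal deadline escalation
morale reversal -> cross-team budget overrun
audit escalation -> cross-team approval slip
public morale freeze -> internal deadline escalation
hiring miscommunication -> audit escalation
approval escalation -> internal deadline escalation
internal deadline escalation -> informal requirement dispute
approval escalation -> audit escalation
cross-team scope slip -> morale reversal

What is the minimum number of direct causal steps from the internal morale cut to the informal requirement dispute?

3

Shortest chain: the internal morale cut → the approval escalation → the internal deadline escalation → the informal requirement dispute.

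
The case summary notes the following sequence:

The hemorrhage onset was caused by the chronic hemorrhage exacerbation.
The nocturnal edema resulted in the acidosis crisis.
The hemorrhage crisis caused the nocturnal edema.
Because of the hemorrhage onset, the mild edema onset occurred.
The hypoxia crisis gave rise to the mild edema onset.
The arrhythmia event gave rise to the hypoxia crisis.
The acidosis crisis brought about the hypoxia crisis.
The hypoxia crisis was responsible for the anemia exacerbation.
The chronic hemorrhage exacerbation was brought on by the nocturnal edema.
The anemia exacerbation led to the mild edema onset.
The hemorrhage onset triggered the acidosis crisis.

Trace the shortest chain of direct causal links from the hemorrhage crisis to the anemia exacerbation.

the hemorrhage crisis → the nocturnal edema → the acidosis crisis → the hypoxia crisis → the anemia exacerbation

the hemorrhage crisis → the nocturnal edema
the nocturnal edema → the acidosis crisis
the acidosis crisis → the hypoxia crisis
the hypoxia crisis → the anemia exacerbation
Length: 4 steps.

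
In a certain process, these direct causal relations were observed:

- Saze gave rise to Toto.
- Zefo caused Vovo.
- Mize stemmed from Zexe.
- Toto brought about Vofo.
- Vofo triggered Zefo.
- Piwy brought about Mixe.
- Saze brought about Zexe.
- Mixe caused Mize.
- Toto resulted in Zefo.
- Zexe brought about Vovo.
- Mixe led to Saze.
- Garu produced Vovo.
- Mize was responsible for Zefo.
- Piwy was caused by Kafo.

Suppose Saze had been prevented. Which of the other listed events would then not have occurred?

Downstream of Saze: Zexe, Toto, Mize, Vofo, Zefo, Vovo.
Of those, still caused via another path: Mize, Zefo, Vovo.
The remainder have no surviving cause.

Toto, Vofo, Zexe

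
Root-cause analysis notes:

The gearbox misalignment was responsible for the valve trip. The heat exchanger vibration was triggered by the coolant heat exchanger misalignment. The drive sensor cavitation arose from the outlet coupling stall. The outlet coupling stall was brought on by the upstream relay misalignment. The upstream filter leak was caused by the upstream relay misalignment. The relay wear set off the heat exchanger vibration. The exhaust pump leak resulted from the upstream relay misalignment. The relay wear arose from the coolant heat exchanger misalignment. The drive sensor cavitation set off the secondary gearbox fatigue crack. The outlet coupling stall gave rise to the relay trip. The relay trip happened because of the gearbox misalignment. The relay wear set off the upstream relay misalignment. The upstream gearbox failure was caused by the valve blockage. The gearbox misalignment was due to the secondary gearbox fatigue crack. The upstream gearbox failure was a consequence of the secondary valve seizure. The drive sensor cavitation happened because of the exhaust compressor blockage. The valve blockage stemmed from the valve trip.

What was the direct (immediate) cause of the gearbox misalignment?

the secondary gearbox fatigue crack

Upstream contributors include the coolant heat exchanger misalignment, the relay wear, the upstream relay misalignment, the exhaust compressor blockage, the outlet coupling stall, the drive sensor cavitation, but only the secondary gearbox fatigue crack feeds directly into the gearbox misalignment.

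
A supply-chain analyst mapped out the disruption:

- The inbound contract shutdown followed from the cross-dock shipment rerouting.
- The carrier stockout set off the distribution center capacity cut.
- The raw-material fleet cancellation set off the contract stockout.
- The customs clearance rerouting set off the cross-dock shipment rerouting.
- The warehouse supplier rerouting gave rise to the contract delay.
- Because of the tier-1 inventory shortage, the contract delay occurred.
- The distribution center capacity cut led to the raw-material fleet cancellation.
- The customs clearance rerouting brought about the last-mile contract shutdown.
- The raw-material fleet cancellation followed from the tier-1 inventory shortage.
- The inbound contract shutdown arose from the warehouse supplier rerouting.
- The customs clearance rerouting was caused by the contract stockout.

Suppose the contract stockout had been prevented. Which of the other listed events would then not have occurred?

Downstream of the contract stockout: the customs clearance rerouting, the cross-dock shipment rerouting, the last-mile contract shutdown, the inbound contract shutdown.
Of those, still caused via another path: the inbound contract shutdown.
The remainder have no surviving cause.

the cross-dock shipment rerouting, the customs clearance rerouting, the last-mile contract shutdown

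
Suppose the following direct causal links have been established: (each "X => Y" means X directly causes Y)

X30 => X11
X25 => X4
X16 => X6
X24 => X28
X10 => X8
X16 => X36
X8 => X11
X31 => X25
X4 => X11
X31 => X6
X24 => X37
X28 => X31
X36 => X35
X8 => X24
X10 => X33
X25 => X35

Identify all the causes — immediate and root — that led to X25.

X10, X24, X28, X31, X8

Immediate cause of X25: X31.
Further upstream: X10, X8, X24, X28.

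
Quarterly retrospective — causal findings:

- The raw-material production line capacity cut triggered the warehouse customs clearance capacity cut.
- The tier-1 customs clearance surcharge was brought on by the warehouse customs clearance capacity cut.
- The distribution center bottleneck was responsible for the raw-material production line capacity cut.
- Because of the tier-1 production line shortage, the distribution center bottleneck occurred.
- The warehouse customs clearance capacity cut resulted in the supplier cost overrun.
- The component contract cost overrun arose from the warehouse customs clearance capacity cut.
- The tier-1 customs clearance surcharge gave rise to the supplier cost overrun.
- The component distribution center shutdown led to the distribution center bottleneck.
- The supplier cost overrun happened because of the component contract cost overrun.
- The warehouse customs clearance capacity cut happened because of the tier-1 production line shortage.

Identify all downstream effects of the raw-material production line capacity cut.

Direct effects: the warehouse customs clearance capacity cut.
2 steps out: the component contract cost overrun, the tier-1 customs clearance surcharge, the supplier cost overrun.
Not reachable from it: the tier-1 production line shortage, the distribution center bottleneck, the component distribution center shutdown.

the component contract cost overrun, the supplier cost overrun, the tier-1 customs clearance surcharge, the warehouse customs clearance capacity cut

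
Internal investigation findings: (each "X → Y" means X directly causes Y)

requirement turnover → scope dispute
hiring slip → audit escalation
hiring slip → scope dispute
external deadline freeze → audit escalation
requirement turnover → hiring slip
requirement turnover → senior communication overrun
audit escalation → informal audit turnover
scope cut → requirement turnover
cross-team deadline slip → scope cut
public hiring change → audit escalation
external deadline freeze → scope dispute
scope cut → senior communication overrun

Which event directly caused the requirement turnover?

Upstream contributors include the cross-team deadline slip, but only the scope cut feeds directly into the requirement turnover.

the scope cut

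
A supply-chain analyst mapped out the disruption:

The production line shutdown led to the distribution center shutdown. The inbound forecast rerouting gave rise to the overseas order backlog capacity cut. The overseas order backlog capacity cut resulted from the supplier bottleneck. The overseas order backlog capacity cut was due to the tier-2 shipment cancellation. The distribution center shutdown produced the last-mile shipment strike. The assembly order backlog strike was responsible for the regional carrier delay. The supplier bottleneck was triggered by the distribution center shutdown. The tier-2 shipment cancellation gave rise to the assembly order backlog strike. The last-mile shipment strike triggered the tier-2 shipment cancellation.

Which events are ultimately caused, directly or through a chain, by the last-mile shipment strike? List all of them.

the assembly order backlog strike, the overseas order backlog capacity cut, the regional carrier delay, the tier-2 shipment cancellation

Direct effects: the tier-2 shipment cancellation.
2 steps out: the assembly order backlog strike, the overseas order backlog capacity cut.
3 steps out: the regional carrier delay.
Not reachable from it: the production line shutdown, the distribution center shutdown, the inbound forecast rerouting, the supplier bottleneck.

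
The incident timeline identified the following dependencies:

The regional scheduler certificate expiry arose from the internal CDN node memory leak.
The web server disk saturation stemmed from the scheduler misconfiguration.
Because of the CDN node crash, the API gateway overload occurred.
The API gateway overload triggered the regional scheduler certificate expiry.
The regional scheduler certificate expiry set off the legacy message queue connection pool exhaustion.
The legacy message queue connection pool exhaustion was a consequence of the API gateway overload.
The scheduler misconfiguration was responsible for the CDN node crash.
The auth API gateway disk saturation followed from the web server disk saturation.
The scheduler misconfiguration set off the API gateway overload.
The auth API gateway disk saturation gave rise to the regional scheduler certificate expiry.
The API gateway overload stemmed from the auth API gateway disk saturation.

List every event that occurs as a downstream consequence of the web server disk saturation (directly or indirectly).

Direct effects: the auth API gateway disk saturation.
2 steps out: the API gateway overload, the regional scheduler certificate expiry.
3 steps out: the legacy message queue connection pool exhaustion.
Not reachable from it: the scheduler misconfiguration, the CDN node crash, the internal CDN node memory leak.

the API gateway overload, the auth API gateway disk saturation, the legacy message queue connection pool exhaustion, the regional scheduler certificate expiry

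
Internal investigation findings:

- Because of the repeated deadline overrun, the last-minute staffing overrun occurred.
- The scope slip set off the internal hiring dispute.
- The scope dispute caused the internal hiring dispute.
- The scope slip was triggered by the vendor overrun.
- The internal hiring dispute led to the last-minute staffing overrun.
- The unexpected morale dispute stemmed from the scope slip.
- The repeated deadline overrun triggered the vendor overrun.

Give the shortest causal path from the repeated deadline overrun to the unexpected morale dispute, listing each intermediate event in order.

the repeated deadline overrun → the vendor overrun → the scope slip → the unexpected morale dispute

the repeated deadline overrun → the vendor overrun
the vendor overrun → the scope slip
the scope slip → the unexpected morale dispute
Length: 3 steps.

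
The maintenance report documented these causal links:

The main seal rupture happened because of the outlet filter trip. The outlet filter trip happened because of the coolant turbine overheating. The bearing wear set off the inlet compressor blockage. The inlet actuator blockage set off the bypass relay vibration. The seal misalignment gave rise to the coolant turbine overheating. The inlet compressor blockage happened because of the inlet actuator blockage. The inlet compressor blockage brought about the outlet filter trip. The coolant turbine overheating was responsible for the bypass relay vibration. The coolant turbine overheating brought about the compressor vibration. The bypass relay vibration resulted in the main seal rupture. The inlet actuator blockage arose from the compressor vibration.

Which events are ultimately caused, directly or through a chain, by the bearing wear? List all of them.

the inlet compressor blockage, the main seal rupture, the outlet filter trip

Direct effects: the inlet compressor blockage.
2 steps out: the outlet filter trip.
3 steps out: the main seal rupture.
Not reachable from it: the seal misalignment, the coolant turbine overheating, the compressor vibration, the inlet actuator blockage, the bypass relay vibration.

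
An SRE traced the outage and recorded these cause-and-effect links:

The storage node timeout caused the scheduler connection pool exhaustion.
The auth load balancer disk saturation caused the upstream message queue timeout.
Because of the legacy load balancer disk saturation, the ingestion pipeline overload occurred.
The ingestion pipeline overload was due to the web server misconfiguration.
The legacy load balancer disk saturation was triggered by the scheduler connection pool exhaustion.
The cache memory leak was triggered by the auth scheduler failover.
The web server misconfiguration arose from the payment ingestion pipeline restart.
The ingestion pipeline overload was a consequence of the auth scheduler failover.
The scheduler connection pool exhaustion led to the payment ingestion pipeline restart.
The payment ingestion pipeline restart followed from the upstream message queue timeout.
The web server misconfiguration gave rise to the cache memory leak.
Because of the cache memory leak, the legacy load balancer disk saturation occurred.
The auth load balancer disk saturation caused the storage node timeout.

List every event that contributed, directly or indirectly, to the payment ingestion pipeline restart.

Immediate causes of the payment ingestion pipeline restart: the scheduler connection pool exhaustion, the upstream message queue timeout.
Further upstream: the auth load balancer disk saturation, the storage node timeout.

the auth load balancer disk saturation, the scheduler connection pool exhaustion, the storage node timeout, the upstream message queue timeout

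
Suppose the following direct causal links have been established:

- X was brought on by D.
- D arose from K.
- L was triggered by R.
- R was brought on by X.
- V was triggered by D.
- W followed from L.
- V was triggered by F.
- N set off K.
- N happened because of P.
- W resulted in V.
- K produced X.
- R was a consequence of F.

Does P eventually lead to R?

Yes

There is a causal chain: P → N → K → X → R.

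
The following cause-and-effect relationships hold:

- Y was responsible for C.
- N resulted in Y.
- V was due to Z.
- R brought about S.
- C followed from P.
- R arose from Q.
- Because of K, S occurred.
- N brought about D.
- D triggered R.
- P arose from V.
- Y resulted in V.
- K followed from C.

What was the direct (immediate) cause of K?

C

Upstream contributors include N, Z, Y, V, P, but only C feeds directly into K.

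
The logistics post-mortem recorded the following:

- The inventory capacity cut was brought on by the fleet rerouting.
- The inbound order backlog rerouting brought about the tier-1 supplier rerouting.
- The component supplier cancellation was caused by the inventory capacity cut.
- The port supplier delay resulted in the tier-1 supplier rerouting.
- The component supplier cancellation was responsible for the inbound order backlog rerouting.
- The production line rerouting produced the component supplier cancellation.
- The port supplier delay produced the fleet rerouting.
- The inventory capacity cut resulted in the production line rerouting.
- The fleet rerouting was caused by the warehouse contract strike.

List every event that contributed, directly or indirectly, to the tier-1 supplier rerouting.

Immediate causes of the tier-1 supplier rerouting: the port supplier delay, the inbound order backlog rerouting.
Further upstream: the fleet rerouting, the inventory capacity cut, the production line rerouting, the component supplier cancellation, the warehouse contract strike.

the component supplier cancellation, the fleet rerouting, the inbound order backlog rerouting, the inventory capacity cut, the port supplier delay, the production line rerouting, the warehouse contract strike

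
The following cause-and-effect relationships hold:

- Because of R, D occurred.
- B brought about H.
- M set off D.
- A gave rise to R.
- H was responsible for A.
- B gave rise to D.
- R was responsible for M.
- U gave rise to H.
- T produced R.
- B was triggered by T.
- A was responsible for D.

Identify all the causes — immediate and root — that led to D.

Immediate causes of D: B, A, R, M.
Further upstream: T, H, U.

A, B, H, M, R, T, U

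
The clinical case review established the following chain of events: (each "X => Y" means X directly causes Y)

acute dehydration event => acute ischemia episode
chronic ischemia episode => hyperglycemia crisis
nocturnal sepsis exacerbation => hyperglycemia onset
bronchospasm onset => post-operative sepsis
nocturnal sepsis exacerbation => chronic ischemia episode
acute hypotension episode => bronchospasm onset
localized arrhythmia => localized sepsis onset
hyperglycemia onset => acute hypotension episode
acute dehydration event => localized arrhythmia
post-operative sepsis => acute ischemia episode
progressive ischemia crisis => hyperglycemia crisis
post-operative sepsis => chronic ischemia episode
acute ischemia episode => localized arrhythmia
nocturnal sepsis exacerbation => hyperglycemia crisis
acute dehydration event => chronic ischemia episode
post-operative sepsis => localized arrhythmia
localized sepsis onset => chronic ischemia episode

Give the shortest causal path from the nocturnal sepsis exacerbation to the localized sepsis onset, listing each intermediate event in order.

the nocturnal sepsis exacerbation → the hyperglycemia onset
the hyperglycemia onset → the acute hypotension episode
the acute hypotension episode → the bronchospasm onset
the bronchospasm onset → the post-operative sepsis
the post-operative sepsis → the localized arrhythmia
the localized arrhythmia → the localized sepsis onset
Length: 6 steps.

the nocturnal sepsis exacerbation → the hyperglycemia onset → the acute hypotension episode → the bronchospasm onset → the post-operative sepsis → the localized arrhythmia → the localized sepsis onset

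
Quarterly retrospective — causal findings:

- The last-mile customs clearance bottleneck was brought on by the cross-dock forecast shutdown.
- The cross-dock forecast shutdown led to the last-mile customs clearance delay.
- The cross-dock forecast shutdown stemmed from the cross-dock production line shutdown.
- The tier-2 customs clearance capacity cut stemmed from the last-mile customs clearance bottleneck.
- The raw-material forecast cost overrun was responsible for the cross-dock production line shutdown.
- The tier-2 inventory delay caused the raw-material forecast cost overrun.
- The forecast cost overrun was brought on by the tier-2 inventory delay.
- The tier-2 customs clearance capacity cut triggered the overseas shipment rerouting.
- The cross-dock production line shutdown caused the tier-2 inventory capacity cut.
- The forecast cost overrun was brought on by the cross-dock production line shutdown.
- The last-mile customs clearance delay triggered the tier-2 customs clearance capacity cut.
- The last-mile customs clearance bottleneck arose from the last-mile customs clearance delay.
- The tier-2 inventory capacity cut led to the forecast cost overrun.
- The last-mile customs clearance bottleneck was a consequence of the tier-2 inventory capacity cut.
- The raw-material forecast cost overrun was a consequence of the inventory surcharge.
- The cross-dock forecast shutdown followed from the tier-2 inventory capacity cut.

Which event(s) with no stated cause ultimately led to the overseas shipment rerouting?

the inventory surcharge, the tier-2 inventory delay

Tracing upstream from the overseas shipment rerouting: the overseas shipment rerouting ← the tier-2 customs clearance capacity cut ← the last-mile customs clearance delay ← the cross-dock forecast shutdown ← the cross-dock production line shutdown ← the raw-material forecast cost overrun ← the tier-2 inventory delay.
A separate upstream branch: the overseas shipment rerouting ← the tier-2 customs clearance capacity cut ← the last-mile customs clearance delay ← the cross-dock forecast shutdown ← the cross-dock production line shutdown ← the raw-material forecast cost overrun ← the inventory surcharge.
Each of those chain origins has no stated cause.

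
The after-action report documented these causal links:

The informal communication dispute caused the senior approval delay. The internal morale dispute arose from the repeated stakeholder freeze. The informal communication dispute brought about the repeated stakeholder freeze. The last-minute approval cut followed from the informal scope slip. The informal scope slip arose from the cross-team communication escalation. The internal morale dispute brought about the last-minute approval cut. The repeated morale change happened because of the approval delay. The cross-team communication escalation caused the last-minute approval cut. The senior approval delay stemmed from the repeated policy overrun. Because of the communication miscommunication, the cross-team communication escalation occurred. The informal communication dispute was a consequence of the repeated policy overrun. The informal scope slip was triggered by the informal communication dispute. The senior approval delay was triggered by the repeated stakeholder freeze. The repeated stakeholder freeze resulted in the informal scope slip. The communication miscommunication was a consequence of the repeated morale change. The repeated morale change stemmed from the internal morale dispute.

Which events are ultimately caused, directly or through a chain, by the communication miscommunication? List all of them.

the cross-team communication escalation, the informal scope slip, the last-minute approval cut

Direct effects: the cross-team communication escalation.
2 steps out: the informal scope slip, the last-minute approval cut.
Not reachable from it: the repeated policy overrun, the informal communication dispute, the repeated stakeholder freeze, the internal morale dispute, the senior approval delay, the repeated morale change, the approval delay.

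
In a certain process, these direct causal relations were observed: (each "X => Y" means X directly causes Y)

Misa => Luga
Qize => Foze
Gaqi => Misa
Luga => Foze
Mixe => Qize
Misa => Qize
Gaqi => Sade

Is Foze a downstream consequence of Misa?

Yes

There is a causal chain: Misa → Qize → Foze.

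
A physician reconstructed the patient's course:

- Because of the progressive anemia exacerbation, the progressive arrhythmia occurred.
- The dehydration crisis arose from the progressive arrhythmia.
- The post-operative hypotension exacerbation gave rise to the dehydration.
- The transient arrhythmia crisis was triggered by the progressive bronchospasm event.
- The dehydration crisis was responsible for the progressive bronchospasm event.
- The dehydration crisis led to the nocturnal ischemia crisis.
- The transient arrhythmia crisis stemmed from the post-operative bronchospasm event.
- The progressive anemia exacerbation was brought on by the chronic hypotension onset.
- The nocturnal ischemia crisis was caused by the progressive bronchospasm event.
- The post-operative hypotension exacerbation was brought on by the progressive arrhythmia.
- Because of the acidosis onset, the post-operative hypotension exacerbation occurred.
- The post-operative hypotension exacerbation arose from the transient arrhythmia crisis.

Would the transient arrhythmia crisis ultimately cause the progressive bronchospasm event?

No

The transient arrhythmia crisis leads to the post-operative hypotension exacerbation, the dehydration; the progressive bronchospasm event is not among them.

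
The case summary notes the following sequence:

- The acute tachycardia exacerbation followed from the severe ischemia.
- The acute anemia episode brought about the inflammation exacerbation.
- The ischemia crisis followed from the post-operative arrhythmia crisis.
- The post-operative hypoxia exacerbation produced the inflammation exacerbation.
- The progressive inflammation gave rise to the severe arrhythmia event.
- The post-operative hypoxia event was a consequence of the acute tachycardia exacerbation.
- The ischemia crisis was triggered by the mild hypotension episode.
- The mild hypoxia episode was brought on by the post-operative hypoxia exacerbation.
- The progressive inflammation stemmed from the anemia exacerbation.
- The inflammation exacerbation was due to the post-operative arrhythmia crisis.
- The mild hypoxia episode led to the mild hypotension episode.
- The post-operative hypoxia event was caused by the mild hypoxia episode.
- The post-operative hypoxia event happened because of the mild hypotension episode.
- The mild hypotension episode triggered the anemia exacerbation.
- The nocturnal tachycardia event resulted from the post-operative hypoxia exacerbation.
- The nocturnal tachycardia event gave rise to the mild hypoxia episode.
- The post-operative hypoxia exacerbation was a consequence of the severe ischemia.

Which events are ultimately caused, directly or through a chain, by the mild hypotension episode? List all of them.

Direct effects: the ischemia crisis, the anemia exacerbation, the post-operative hypoxia event.
2 steps out: the progressive inflammation.
3 steps out: the severe arrhythmia event.
Not reachable from it: the post-operative arrhythmia crisis, the severe ischemia, the post-operative hypoxia exacerbation, the nocturnal tachycardia event, the mild hypoxia episode, the acute tachycardia exacerbation, the acute anemia episode, the inflammation exacerbation.

the anemia exacerbation, the ischemia crisis, the post-operative hypoxia event, the progressive inflammation, the severe arrhythmia event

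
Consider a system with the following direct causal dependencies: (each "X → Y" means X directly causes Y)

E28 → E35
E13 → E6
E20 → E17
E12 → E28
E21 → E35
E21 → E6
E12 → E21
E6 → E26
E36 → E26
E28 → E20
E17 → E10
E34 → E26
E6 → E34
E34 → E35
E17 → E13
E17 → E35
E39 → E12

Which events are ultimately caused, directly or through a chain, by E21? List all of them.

Direct effects: E6, E35.
2 steps out: E34, E26.
Not reachable from it: E39, E12, E28, E20, E17, E13, E10, E36.

E26, E34, E35, E6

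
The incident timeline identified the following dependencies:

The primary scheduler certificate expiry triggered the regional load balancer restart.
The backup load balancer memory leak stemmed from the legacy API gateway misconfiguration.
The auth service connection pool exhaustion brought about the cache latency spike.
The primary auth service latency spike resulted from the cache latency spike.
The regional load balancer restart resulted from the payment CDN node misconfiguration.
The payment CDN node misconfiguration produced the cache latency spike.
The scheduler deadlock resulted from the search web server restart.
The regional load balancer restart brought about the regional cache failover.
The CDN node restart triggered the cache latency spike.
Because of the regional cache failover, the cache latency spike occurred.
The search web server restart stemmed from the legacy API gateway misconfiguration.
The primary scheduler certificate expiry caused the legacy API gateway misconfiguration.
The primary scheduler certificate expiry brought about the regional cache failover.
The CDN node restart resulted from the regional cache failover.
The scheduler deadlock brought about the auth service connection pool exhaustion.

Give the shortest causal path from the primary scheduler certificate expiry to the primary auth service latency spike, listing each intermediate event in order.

the primary scheduler certificate expiry → the regional cache failover → the cache latency spike → the primary auth service latency spike

the primary scheduler certificate expiry → the regional cache failover
the regional cache failover → the cache latency spike
the cache latency spike → the primary auth service latency spike
Length: 3 steps.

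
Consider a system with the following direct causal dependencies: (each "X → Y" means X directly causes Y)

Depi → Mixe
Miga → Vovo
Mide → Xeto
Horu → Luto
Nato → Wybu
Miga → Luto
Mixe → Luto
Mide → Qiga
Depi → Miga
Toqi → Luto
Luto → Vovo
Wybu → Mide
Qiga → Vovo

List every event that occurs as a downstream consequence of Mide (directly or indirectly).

Qiga, Vovo, Xeto

Direct effects: Xeto, Qiga.
2 steps out: Vovo.
Not reachable from it: Depi, Nato, Wybu, Mixe, Miga, Toqi, Horu, Luto.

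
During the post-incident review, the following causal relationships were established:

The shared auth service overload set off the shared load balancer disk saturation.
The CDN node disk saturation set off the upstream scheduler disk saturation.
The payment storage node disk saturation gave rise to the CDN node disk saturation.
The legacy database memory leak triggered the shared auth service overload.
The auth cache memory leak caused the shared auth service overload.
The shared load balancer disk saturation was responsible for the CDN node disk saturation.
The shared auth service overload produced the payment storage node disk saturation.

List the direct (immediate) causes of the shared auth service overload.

the auth cache memory leak, the legacy database memory leak

the auth cache memory leak, the legacy database memory leak → the shared auth service overload with nothing further upstream stated.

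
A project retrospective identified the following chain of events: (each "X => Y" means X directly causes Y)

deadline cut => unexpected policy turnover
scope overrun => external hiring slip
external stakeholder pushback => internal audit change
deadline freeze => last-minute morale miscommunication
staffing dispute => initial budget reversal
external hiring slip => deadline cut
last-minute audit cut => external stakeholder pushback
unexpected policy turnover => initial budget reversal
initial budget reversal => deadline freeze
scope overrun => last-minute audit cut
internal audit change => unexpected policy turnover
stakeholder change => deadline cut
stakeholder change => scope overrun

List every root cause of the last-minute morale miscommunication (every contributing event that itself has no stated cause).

the staffing dispute, the stakeholder change

Tracing upstream from the last-minute morale miscommunication: the last-minute morale miscommunication ← the deadline freeze ← the initial budget reversal ← the unexpected policy turnover ← the deadline cut ← the stakeholder change.
A separate upstream branch: the last-minute morale miscommunication ← the deadline freeze ← the initial budget reversal ← the staffing dispute.
Each of those chain origins has no stated cause.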